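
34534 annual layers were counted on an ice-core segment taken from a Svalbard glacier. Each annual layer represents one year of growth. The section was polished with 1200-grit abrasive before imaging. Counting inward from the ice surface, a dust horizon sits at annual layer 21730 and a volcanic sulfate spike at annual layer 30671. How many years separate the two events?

8941 years

30671 − 21730 = 8941 annual layers lie between the two events.
At one annual layer per year, 8941 years elapsed between them.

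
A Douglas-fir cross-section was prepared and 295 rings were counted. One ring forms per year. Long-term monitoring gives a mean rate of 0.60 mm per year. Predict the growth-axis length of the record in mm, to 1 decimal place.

The record spans 295 years at 0.60 mm per year.
295 years at 0.60 mm/year gives 0.60 × 295 = 177.0 mm.

177.0 mm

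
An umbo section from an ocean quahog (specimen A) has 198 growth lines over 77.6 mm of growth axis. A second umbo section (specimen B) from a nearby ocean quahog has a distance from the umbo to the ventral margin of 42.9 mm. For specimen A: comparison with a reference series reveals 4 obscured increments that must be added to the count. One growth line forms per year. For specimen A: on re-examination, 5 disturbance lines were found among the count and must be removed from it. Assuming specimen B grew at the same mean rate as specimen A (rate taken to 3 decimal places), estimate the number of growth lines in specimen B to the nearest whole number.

Specimen A: true growth line count = 198 − 5 + 4 = 197.
A: 77.6 mm over 197 years gives 77.6 / 197 ≈ 0.394 mm/yr.
Specimen B: 42.9 mm / 0.394 mm per year = 108.88 years ≈ 109 growth lines.

109 growth lines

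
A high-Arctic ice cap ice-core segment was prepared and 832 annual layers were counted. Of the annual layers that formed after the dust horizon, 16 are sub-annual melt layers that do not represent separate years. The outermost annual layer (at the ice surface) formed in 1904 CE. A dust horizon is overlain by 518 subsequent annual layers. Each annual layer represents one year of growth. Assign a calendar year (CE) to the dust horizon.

518 annual layers formed after the dust horizon.
518 − 16 false = 502 true annual layers after the dust horizon.
Counting back 502 years from 1904 CE places the dust horizon in 1904 − 502 = 1402 CE.

1402 CE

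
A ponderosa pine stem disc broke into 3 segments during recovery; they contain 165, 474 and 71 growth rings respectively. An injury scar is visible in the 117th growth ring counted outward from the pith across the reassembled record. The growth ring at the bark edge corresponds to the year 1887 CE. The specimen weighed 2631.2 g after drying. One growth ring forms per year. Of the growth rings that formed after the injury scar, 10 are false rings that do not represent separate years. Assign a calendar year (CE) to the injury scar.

Total growth rings = 165 + 474 + 71 = 710.
The injury scar sits at growth ring 117 from the pith, so 710 − 117 = 593 growth rings formed after it.
Excluding 10 false growth rings: 593 − 10 = 583.
Counting back 583 years from 1887 CE places the injury scar in 1887 − 583 = 1304 CE.

1304 CE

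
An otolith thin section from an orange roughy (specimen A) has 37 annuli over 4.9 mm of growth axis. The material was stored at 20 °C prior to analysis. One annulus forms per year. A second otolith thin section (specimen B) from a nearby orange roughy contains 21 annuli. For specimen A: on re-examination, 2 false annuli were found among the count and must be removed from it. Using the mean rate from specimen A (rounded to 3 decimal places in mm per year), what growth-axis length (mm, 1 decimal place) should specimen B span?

Specimen A: correcting the raw count gives 37 − 2 = 35 true annuli.
A: Extension rate ≈ 4.9 / 35 = 0.140 mm/yr.
B's length ≈ 0.140 × 21 = 2.9 mm.

2.9 mm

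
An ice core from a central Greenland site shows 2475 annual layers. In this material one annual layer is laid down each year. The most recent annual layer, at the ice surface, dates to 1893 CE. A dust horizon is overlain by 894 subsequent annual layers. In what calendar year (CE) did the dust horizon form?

999 CE

894 annual layers post-date the dust horizon.
The annual layer at the ice surface is 1893 CE, so the dust horizon dates to 1893 − 894 = 999 CE.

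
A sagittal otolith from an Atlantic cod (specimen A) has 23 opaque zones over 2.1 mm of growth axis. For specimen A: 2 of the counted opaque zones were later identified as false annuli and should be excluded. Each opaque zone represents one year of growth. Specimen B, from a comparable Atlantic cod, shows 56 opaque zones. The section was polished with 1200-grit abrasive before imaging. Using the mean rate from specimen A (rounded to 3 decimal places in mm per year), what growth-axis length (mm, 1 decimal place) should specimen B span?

5.6 mm

Specimen A: true opaque zone count = 23 − 2 = 21.
A: 2.1 mm over 21 years gives 2.1 / 21 ≈ 0.100 mm/year.
Length of B = 0.100 × 56 = 5.6 mm.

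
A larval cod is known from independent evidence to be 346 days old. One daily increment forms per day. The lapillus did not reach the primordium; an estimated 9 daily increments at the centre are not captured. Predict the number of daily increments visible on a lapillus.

At one daily increment per day, 346 days correspond to 346 daily increments.
Subtracting the 9 daily increments not captured gives 346 − 9 = 337 daily increments in the record.

337 daily increments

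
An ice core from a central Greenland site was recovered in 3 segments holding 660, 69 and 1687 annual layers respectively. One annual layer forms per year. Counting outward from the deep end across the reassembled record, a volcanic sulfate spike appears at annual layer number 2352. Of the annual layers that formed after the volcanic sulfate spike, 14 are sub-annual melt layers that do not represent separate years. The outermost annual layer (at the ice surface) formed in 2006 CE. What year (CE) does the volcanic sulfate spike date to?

Total annual layers = 660 + 69 + 1687 = 2416.
Between annual layer 2352 and the ice surface there are 2416 − 2352 = 64 annual layers.
Removing the 14 false annual layers leaves 64 − 14 = 50 true annual layers beyond the volcanic sulfate spike.
Counting back 50 years from 2006 CE places the volcanic sulfate spike in 2006 − 50 = 1956 CE.

1956 CE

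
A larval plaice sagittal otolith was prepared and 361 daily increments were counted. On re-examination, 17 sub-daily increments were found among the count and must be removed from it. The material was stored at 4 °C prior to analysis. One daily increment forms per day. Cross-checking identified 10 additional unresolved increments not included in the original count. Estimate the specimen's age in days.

354 d

After corrections the count is 361 − 17 + 10 = 354 daily increments.
With a one-to-one daily increment periodicity this is 354 days.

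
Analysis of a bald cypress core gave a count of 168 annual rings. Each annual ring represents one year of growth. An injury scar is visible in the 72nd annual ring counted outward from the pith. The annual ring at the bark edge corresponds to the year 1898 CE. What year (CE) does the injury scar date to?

The injury scar sits at annual ring 72 from the pith, so 168 − 72 = 96 annual rings formed after it.
1898 − 96 = 1802 CE.

1802 CE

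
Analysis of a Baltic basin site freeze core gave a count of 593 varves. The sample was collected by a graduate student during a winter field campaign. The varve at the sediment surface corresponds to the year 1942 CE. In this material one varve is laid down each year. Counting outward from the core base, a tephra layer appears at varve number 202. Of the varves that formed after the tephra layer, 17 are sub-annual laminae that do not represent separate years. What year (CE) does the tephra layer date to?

Between varve 202 and the sediment surface there are 593 − 202 = 391 varves.
Excluding 17 false varves: 391 − 17 = 374.
Counting back 374 years from 1942 CE places the tephra layer in 1942 − 374 = 1568 CE.

1568 CE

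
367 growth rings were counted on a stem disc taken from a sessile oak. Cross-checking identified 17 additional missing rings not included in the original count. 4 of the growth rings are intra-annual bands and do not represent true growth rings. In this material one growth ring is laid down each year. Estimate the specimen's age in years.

Correcting the raw count gives 367 − 4 + 17 = 380 true growth rings.
At one growth ring per year, that is 380 years.

380 yr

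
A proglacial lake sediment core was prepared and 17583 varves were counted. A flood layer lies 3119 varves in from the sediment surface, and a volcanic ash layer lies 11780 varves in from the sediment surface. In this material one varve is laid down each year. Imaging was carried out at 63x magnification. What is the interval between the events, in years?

Separation: 11780 − 3119 = 8661 varves.
At one varve per year, 8661 years elapsed between them.

8661 yr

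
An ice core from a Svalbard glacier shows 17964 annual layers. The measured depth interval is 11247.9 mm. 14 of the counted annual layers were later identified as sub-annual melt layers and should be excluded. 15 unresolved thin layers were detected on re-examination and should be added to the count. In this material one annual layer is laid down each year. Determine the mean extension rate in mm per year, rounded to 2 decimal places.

0.63 mm per year

Correcting the raw count gives 17964 − 14 + 15 = 17965 true annual layers.
Extension rate ≈ 11247.9 / 17965 = 0.63 mm per year.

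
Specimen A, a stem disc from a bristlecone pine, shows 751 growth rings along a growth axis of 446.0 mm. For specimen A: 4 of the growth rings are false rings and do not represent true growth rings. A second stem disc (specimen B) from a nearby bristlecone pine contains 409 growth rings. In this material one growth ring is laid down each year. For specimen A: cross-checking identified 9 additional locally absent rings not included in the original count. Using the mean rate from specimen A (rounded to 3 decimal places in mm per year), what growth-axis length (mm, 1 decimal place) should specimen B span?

241.3 mm

Specimen A: correcting the raw count gives 751 − 4 + 9 = 756 true growth rings.
A: Mean rate = 446.0 mm / 756 years ≈ 0.590 mm per year.
Length of B = 0.590 × 409 = 241.3 mm.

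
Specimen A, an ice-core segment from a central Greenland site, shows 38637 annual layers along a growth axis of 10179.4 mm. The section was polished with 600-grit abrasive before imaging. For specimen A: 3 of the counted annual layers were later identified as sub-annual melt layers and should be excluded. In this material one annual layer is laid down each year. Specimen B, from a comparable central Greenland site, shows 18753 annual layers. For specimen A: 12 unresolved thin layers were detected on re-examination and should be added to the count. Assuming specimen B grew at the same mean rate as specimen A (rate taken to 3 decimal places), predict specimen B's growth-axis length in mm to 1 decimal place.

4932.0 mm

Specimen A: correcting the raw count gives 38637 − 3 + 12 = 38646 true annual layers.
A: Extension rate ≈ 10179.4 / 38646 = 0.263 mm/yr.
Length of B = 0.263 × 18753 = 4932.0 mm.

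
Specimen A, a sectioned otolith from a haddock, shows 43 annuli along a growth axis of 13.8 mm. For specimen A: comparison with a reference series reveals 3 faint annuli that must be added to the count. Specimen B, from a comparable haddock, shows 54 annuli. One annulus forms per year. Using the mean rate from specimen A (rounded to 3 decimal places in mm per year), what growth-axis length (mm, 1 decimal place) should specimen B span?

Specimen A: after corrections the count is 43 + 3 = 46 annuli.
A: Mean rate = 13.8 mm / 46 years ≈ 0.300 mm/year.
For B, 0.300 mm/year × 54 years = 16.2 mm.

16.2 mm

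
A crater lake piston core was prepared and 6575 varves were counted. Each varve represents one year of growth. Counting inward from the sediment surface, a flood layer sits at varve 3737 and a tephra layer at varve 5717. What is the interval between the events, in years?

The two markers are separated by 5717 − 3737 = 1980 varves.
At one varve per year, 1980 years elapsed between them.

1980 years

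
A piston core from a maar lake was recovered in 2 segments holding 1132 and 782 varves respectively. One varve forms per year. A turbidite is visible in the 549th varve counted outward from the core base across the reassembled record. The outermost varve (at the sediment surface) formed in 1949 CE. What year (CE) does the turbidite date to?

584 CE

Total varves = 1132 + 782 = 1914.
Between varve 549 and the sediment surface there are 1914 − 549 = 1365 varves.
Counting back 1365 years from 1949 CE places the turbidite in 1949 − 1365 = 584 CE.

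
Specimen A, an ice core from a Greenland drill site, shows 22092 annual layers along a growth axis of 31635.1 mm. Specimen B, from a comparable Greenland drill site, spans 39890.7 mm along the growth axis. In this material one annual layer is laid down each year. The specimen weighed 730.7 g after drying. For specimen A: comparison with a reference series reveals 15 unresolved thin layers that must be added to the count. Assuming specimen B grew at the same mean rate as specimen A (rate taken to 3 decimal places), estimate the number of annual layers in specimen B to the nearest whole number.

27876 annual layers

Specimen A: true annual layer count = 22092 + 15 = 22107.
A: Mean rate = 31635.1 mm / 22107 years ≈ 1.431 mm/yr.
Specimen B: 39890.7 mm / 1.431 mm per year = 27876.10 years ≈ 27876 annual layers.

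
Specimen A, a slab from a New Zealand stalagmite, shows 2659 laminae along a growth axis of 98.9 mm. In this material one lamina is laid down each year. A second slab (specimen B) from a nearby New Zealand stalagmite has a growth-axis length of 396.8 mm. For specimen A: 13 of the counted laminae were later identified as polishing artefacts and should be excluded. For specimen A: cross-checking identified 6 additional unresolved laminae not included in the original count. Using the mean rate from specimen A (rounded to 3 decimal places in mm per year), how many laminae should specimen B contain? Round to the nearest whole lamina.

10724 laminae

Specimen A: true lamina count = 2659 − 13 + 6 = 2652.
A: Mean rate = 98.9 mm / 2652 years ≈ 0.037 mm/yr.
For B, 396.8 / 0.037 = 10724.32 years ≈ 10724 laminae.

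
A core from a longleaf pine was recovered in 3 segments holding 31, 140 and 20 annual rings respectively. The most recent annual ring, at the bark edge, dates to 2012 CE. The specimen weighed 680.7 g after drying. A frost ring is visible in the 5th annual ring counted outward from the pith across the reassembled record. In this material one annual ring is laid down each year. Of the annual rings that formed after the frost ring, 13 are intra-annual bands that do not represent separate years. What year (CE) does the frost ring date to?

Total annual rings = 31 + 140 + 20 = 191.
Between annual ring 5 and the bark edge there are 191 − 5 = 186 annual rings.
186 − 13 false = 173 true annual rings after the frost ring.
2012 − 173 = 1839 CE.

1839 CE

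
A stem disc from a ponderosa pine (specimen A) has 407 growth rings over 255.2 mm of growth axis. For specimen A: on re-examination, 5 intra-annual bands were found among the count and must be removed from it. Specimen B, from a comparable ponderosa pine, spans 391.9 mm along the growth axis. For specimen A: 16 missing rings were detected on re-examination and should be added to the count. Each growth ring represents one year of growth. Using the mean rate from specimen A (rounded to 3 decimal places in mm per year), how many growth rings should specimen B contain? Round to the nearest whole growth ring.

641 growth rings

Specimen A: correcting the raw count gives 407 − 5 + 16 = 418 true growth rings.
A: Extension rate ≈ 255.2 / 418 = 0.611 mm/year.
Specimen B: 391.9 mm / 0.611 mm per year = 641.41 years ≈ 641 growth rings.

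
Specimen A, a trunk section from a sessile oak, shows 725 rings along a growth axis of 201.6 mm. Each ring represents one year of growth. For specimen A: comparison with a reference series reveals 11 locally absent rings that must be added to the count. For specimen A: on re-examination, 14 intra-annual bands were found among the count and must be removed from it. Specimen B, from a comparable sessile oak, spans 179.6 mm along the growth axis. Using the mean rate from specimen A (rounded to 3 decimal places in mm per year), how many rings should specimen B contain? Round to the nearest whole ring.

644 rings

Specimen A: correcting the raw count gives 725 − 14 + 11 = 722 true rings.
A: Mean rate = 201.6 mm / 722 years ≈ 0.279 mm/yr.
For B, 179.6 / 0.279 = 643.73 years ≈ 644 rings.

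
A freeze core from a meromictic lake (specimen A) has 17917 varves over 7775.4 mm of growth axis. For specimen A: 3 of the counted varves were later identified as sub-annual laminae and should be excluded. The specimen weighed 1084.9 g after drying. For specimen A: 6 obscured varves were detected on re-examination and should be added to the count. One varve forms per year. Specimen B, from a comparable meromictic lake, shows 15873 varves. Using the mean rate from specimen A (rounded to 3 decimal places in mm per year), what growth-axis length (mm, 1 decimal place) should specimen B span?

Specimen A: after corrections the count is 17917 − 3 + 6 = 17920 varves.
A: 7775.4 mm over 17920 years gives 7775.4 / 17920 ≈ 0.434 mm/year.
For B, 0.434 mm/year × 15873 years = 6888.9 mm.

6888.9 mm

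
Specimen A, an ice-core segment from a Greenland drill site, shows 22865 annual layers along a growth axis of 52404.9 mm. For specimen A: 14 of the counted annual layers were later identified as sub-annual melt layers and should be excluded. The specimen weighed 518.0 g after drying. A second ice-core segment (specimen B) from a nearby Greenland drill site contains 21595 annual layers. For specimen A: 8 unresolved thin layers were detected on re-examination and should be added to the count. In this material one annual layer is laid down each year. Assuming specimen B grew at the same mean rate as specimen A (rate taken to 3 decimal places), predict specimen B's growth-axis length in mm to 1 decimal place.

49517.3 mm

Specimen A: true annual layer count = 22865 − 14 + 8 = 22859.
A: Extension rate ≈ 52404.9 / 22859 = 2.293 mm/year.
B's length ≈ 2.293 × 21595 = 49517.3 mm.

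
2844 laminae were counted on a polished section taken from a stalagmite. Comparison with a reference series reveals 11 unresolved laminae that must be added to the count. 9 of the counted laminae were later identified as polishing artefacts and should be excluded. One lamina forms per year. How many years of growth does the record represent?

2846 years

Correcting the raw count gives 2844 − 9 + 11 = 2846 true laminae.
With a one-to-one lamina periodicity this is 2846 years.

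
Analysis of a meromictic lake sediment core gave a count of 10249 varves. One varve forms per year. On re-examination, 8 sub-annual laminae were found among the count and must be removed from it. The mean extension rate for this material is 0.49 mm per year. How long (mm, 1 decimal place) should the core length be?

After corrections the count is 10249 − 8 = 10241 varves.
Predicted length = 0.49 mm/year × 10241 years = 5018.1 mm.

5018.1 mm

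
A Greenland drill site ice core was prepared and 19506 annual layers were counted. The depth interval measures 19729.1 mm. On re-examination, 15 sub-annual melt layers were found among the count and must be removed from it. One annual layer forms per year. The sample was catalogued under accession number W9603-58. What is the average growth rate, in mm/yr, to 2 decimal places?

True annual layer count = 19506 − 15 = 19491.
19729.1 mm over 19491 years gives 19729.1 / 19491 ≈ 1.01 mm/yr.

1.01 mm/yr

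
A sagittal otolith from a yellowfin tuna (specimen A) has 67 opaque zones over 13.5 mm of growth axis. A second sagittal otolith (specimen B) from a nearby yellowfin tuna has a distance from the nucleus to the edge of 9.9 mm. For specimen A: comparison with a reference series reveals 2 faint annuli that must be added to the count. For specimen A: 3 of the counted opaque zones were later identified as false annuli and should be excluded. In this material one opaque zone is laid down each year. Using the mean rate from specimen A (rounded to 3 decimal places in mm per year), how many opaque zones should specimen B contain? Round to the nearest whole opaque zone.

Specimen A: true opaque zone count = 67 − 3 + 2 = 66.
A: Extension rate ≈ 13.5 / 66 = 0.205 mm/yr.
For B, 9.9 / 0.205 = 48.29 years ≈ 48 opaque zones.

48 opaque zones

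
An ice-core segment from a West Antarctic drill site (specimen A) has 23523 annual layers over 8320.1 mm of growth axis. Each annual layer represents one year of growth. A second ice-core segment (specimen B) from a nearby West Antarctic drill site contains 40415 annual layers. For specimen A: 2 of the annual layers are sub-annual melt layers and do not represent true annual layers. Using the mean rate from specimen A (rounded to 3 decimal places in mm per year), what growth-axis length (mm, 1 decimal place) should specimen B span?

Specimen A: after corrections the count is 23523 − 2 = 23521 annual layers.
A: 8320.1 mm over 23521 years gives 8320.1 / 23521 ≈ 0.354 mm per year.
B's length ≈ 0.354 × 40415 = 14306.9 mm.

14306.9 mm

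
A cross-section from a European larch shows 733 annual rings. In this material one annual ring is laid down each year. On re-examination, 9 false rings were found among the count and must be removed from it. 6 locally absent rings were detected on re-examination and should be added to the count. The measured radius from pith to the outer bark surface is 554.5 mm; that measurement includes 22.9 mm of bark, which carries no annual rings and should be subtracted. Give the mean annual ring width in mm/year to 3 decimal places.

Adjusted count: 733 − 9 + 6 = 730 annual rings.
The growth record spans 554.5 − 22.9 = 531.6 mm.
Extension rate ≈ 531.6 / 730 = 0.728 mm/year.

0.728 mm/year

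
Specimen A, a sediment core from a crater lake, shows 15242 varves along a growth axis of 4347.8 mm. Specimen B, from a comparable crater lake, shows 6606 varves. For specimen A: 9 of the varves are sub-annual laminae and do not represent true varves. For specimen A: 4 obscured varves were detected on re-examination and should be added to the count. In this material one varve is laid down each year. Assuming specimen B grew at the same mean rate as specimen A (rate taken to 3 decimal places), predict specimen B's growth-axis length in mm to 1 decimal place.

Specimen A: correcting the raw count gives 15242 − 9 + 4 = 15237 true varves.
A: 4347.8 mm over 15237 years gives 4347.8 / 15237 ≈ 0.285 mm/year.
Length of B = 0.285 × 6606 = 1882.7 mm.

1882.7 mm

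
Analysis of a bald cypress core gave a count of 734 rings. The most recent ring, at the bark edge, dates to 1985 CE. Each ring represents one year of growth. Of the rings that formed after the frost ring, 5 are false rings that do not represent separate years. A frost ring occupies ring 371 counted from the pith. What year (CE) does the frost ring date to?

1627 CE

Between ring 371 and the bark edge there are 734 − 371 = 363 rings.
Removing the 5 false rings leaves 363 − 5 = 358 true rings beyond the frost ring.
1985 − 358 = 1627 CE.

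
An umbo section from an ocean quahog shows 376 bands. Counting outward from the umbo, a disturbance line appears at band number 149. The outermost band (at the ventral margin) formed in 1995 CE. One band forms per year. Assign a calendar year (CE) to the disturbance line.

376 − 149 = 227 bands lie beyond the disturbance line toward the ventral margin.
The band at the ventral margin is 1995 CE, so the disturbance line dates to 1995 − 227 = 1768 CE.

1768 CE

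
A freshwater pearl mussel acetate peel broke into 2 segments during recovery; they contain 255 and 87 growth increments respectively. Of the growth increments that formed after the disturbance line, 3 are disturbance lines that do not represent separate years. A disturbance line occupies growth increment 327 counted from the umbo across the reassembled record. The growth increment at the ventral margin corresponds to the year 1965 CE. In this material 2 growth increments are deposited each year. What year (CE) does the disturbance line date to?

Total growth increments = 255 + 87 = 342.
The disturbance line sits at growth increment 327 from the umbo, so 342 − 327 = 15 growth increments formed after it.
Excluding 3 false growth increments: 15 − 3 = 12.
Dividing by 2 growth increments per year: 12 / 2 = 6 years.
The growth increment at the ventral margin is 1965 CE, so the disturbance line dates to 1965 − 6 = 1959 CE.

1959 CE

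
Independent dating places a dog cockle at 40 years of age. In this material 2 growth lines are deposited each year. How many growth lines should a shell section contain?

With 2 growth lines per year, 40 years would produce 40 × 2 = 80 growth lines.
So 80 growth lines should be present.

80 growth lines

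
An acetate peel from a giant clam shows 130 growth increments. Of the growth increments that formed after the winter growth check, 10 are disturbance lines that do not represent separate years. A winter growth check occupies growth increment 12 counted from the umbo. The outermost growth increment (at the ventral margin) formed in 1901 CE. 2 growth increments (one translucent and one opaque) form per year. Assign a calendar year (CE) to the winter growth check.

1847 CE

Between growth increment 12 and the ventral margin there are 130 − 12 = 118 growth increments.
118 − 10 false = 108 true growth increments after the winter growth check.
Dividing by 2 growth increments per year: 108 / 2 = 54 years.
The growth increment at the ventral margin is 1901 CE, so the winter growth check dates to 1901 − 54 = 1847 CE.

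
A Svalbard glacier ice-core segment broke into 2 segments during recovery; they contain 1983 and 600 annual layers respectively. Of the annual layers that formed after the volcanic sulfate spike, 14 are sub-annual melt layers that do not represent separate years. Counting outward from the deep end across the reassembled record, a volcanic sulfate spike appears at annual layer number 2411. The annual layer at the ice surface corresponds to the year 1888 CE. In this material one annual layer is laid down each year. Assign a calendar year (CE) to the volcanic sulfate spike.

1730 CE

Total annual layers = 1983 + 600 = 2583.
2583 − 2411 = 172 annual layers lie beyond the volcanic sulfate spike toward the ice surface.
172 − 14 false = 158 true annual layers after the volcanic sulfate spike.
1888 − 158 = 1730 CE.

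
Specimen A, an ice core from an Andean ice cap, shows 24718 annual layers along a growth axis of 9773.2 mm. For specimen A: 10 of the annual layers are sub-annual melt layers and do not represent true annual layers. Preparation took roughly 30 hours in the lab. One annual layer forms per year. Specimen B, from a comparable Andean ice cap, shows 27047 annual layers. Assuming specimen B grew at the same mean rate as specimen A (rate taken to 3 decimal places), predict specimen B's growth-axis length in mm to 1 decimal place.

Specimen A: adjusted count: 24718 − 10 = 24708 annual layers.
A: 9773.2 mm over 24708 years gives 9773.2 / 24708 ≈ 0.396 mm/yr.
B's length ≈ 0.396 × 27047 = 10710.6 mm.

10710.6 mm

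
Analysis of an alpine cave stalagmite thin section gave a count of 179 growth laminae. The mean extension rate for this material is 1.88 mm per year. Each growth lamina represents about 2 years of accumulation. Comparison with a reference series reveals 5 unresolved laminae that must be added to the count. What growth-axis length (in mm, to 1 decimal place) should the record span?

After corrections the count is 179 + 5 = 184 growth laminae.
At 2 years per growth lamina, 184 × 2 = 368 years.
Predicted length = 1.88 mm/year × 368 years = 691.8 mm.

691.8 mm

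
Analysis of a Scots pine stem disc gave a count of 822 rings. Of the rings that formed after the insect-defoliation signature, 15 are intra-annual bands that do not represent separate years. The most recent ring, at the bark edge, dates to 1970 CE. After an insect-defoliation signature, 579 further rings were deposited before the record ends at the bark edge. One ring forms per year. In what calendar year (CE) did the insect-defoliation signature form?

1406 CE

579 rings post-date the insect-defoliation signature.
Excluding 15 false rings: 579 − 15 = 564.
Counting back 564 years from 1970 CE places the insect-defoliation signature in 1970 − 564 = 1406 CE.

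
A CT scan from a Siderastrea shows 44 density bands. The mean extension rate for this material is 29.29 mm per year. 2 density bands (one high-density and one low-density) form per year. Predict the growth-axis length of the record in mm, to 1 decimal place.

44 density bands at 2 per year is 44 / 2 = 22 years.
22 years at 29.29 mm/year gives 29.29 × 22 = 644.4 mm.

644.4 mm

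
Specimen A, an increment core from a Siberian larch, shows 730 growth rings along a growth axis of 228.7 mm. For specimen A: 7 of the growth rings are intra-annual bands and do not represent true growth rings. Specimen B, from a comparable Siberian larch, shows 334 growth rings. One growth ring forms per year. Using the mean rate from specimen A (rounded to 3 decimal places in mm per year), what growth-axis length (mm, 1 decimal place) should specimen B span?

105.5 mm

Specimen A: true growth ring count = 730 − 7 = 723.
A: 228.7 mm over 723 years gives 228.7 / 723 ≈ 0.316 mm per year.
B's length ≈ 0.316 × 334 = 105.5 mm.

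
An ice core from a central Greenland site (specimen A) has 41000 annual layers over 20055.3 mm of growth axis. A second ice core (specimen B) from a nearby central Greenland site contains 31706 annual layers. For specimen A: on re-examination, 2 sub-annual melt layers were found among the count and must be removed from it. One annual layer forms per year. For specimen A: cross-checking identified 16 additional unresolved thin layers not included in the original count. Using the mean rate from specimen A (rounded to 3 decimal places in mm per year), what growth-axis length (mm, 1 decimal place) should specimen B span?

15504.2 mm

Specimen A: correcting the raw count gives 41000 − 2 + 16 = 41014 true annual layers.
A: Extension rate ≈ 20055.3 / 41014 = 0.489 mm/year.
B's length ≈ 0.489 × 31706 = 15504.2 mm.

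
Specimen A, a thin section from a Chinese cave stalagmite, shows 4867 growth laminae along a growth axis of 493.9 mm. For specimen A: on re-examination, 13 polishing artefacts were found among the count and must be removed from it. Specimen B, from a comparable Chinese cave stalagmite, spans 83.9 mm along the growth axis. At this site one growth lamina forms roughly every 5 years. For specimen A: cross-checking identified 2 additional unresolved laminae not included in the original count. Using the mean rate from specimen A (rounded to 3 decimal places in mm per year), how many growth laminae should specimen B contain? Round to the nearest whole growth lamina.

Specimen A: after corrections the count is 4867 − 13 + 2 = 4856 growth laminae.
Specimen A: multiplying by 5 years per growth lamina: 4856 × 5 = 24280 years.
A: Mean rate = 493.9 mm / 24280 years ≈ 0.020 mm per year.
For B, 83.9 / 0.020 = 4195.00 years; at 5 years per growth lamina that is 4195.00 / 5 ≈ 839 growth laminae.

839 growth laminae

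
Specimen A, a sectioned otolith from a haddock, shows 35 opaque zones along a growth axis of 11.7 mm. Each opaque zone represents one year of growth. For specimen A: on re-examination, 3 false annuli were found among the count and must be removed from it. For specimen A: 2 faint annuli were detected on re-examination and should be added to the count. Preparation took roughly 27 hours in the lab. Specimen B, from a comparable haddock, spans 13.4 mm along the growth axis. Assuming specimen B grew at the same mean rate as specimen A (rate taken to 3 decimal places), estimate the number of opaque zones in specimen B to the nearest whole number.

39 opaque zones

Specimen A: correcting the raw count gives 35 − 3 + 2 = 34 true opaque zones.
A: 11.7 mm over 34 years gives 11.7 / 34 ≈ 0.344 mm/year.
B spans 13.4 / 0.344 = 38.95 years ≈ 39 opaque zones.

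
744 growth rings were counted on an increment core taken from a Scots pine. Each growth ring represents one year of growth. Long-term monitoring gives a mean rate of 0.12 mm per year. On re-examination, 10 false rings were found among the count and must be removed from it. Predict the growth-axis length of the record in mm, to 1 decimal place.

Correcting the raw count gives 744 − 10 = 734 true growth rings.
Length ≈ 0.12 × 734 = 88.1 mm.

88.1 mm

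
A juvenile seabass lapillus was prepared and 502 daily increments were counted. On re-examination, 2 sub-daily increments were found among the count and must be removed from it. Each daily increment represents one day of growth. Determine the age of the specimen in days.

After corrections the count is 502 − 2 = 500 daily increments.
One daily increment per day makes the duration 500 days.

500 days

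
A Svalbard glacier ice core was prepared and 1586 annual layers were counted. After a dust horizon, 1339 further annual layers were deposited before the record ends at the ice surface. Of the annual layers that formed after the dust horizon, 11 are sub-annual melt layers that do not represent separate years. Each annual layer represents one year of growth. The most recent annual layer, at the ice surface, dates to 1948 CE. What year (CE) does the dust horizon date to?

1339 annual layers formed after the dust horizon.
Excluding 11 false annual layers: 1339 − 11 = 1328.
1948 − 1328 = 620 CE.

620 CE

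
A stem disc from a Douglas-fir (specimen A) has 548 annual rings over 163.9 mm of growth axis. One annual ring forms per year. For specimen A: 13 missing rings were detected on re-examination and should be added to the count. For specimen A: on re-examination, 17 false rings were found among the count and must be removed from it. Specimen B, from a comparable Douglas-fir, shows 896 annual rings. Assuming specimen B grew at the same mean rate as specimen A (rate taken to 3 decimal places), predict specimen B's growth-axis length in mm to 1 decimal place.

269.7 mm

Specimen A: true annual ring count = 548 − 17 + 13 = 544.
A: 163.9 mm over 544 years gives 163.9 / 544 ≈ 0.301 mm/yr.
Length of B = 0.301 × 896 = 269.7 mm.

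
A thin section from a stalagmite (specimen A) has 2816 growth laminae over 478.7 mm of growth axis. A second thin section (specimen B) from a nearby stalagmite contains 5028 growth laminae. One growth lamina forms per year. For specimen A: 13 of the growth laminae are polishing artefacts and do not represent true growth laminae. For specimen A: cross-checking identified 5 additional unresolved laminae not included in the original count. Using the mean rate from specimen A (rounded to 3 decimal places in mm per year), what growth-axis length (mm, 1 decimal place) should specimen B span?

Specimen A: after corrections the count is 2816 − 13 + 5 = 2808 growth laminae.
A: Mean rate = 478.7 mm / 2808 years ≈ 0.170 mm per year.
Length of B = 0.170 × 5028 = 854.8 mm.

854.8 mm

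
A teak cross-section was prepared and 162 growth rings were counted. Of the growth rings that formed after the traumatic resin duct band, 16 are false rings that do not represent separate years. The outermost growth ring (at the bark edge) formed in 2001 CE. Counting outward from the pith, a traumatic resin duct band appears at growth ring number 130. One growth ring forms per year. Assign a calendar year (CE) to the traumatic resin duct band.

162 − 130 = 32 growth rings lie beyond the traumatic resin duct band toward the bark edge.
Removing the 16 false growth rings leaves 32 − 16 = 16 true growth rings beyond the traumatic resin duct band.
2001 − 16 = 1985 CE.

1985 CE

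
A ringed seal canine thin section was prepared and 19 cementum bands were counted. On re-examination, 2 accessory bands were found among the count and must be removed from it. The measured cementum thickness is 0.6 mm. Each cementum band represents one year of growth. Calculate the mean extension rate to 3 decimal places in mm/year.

Adjusted count: 19 − 2 = 17 cementum bands.
0.6 mm over 17 years gives 0.6 / 17 ≈ 0.035 mm/year.

0.035 mm/year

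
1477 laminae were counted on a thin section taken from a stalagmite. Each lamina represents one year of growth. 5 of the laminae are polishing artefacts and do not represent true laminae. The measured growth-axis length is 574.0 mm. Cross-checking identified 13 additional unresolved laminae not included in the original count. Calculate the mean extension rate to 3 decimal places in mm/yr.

0.387 mm/yr

Adjusted count: 1477 − 5 + 13 = 1485 laminae.
Mean rate = 574.0 mm / 1485 years ≈ 0.387 mm/yr.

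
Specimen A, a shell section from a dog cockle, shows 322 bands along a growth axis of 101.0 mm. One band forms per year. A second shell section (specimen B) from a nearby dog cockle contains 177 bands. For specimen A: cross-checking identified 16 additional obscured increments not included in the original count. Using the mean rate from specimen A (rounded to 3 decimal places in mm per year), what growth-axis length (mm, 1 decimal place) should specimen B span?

52.9 mm

Specimen A: adjusted count: 322 + 16 = 338 bands.
A: Extension rate ≈ 101.0 / 338 = 0.299 mm/year.
Length of B = 0.299 × 177 = 52.9 mm.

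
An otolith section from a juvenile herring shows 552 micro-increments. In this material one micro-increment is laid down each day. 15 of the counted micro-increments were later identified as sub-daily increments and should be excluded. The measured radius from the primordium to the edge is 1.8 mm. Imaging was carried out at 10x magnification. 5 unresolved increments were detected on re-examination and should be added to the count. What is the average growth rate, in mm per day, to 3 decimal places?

0.003 mm per day

Adjusted count: 552 − 15 + 5 = 542 micro-increments.
Mean rate = 1.8 mm / 542 days ≈ 0.003 mm per day.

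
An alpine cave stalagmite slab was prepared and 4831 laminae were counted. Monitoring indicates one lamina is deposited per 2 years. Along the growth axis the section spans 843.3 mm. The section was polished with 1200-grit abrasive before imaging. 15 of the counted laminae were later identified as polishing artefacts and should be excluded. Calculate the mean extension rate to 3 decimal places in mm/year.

After corrections the count is 4831 − 15 = 4816 laminae.
4816 laminae at 2 years each span 4816 × 2 = 9632 years.
843.3 mm over 9632 years gives 843.3 / 9632 ≈ 0.088 mm/year.

0.088 mm/year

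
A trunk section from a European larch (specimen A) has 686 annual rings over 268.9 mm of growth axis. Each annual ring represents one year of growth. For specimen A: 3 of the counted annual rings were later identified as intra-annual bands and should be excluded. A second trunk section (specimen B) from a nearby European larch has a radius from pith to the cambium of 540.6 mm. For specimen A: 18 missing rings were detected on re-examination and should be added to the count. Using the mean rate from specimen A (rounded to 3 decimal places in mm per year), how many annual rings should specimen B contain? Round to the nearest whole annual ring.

Specimen A: after corrections the count is 686 − 3 + 18 = 701 annual rings.
A: 268.9 mm over 701 years gives 268.9 / 701 ≈ 0.384 mm/year.
Specimen B: 540.6 mm / 0.384 mm per year = 1407.81 years ≈ 1408 annual rings.

1408 annual rings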